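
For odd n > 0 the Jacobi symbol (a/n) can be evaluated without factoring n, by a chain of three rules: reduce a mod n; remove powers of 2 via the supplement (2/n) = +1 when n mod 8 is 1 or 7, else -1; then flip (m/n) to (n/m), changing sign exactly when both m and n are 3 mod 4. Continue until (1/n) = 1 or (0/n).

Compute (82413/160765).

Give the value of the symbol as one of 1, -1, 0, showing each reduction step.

reciprocity: (82413/160765) = +1·(160765/82413) since 82413 mod 4 = 1, 160765 mod 4 = 1; sign now +1
(160765/82413) = (78352/82413)   [reduce mod 82413]
78352 = 2^4·4897; (2/82413) = -1 since 82413 mod 8 = 5, so (78352/82413) = (-1)^4·(4897/82413); sign now +1
reciprocity: (4897/82413) = +1·(82413/4897) since 4897 mod 4 = 1, 82413 mod 4 = 1; sign now +1
(82413/4897) = (4061/4897)   [reduce mod 4897]
reciprocity: (4061/4897) = +1·(4897/4061) since 4061 mod 4 = 1, 4897 mod 4 = 1; sign now +1
(4897/4061) = (836/4061)   [reduce mod 4061]
836 = 2^2·209; (2/4061) = -1 since 4061 mod 8 = 5, so (836/4061) = (-1)^2·(209/4061); sign now +1
reciprocity: (209/4061) = +1·(4061/209) since 209 mod 4 = 1, 4061 mod 4 = 1; sign now +1
(4061/209) = (90/209)   [reduce mod 209]
90 = 2^1·45; (2/209) = +1 since 209 mod 8 = 1, so (90/209) = (+1)^1·(45/209); sign now +1
reciprocity: (45/209) = +1·(209/45) since 45 mod 4 = 1, 209 mod 4 = 1; sign now +1
(209/45) = (29/45)   [reduce mod 45]
reciprocity: (29/45) = +1·(45/29) since 29 mod 4 = 1, 45 mod 4 = 1; sign now +1
(45/29) = (16/29)   [reduce mod 29]
16 = 2^4·1; (2/29) = -1 since 29 mod 8 = 5, so (16/29) = (-1)^4·(1/29); sign now +1
(1/29) = 1; final value = sign = +1

1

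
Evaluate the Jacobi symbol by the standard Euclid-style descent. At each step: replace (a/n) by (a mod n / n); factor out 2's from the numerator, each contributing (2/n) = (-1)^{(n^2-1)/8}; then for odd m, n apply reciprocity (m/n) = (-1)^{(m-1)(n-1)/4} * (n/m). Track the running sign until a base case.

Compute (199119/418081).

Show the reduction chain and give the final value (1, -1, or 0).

reciprocity: (199119/418081) = +1·(418081/199119) since 199119 mod 4 = 3, 418081 mod 4 = 1; sign now +1
(418081/199119) = (19843/199119)   [reduce mod 199119]
reciprocity: (19843/199119) = -1·(199119/19843) since 19843 mod 4 = 3, 199119 mod 4 = 3; sign now -1
(199119/19843) = (689/19843)   [reduce mod 19843]
reciprocity: (689/19843) = +1·(19843/689) since 689 mod 4 = 1, 19843 mod 4 = 3; sign now -1
(19843/689) = (551/689)   [reduce mod 689]
reciprocity: (551/689) = +1·(689/551) since 551 mod 4 = 3, 689 mod 4 = 1; sign now -1
(689/551) = (138/551)   [reduce mod 551]
138 = 2^1·69; (2/551) = +1 since 551 mod 8 = 7, so (138/551) = (+1)^1·(69/551); sign now -1
reciprocity: (69/551) = +1·(551/69) since 69 mod 4 = 1, 551 mod 4 = 3; sign now -1
(551/69) = (68/69)   [reduce mod 69]
68 = 2^2·17; (2/69) = -1 since 69 mod 8 = 5, so (68/69) = (-1)^2·(17/69); sign now -1
reciprocity: (17/69) = +1·(69/17) since 17 mod 4 = 1, 69 mod 4 = 1; sign now -1
(69/17) = (1/17)   [reduce mod 17]
(1/17) = 1; final value = sign = -1

-1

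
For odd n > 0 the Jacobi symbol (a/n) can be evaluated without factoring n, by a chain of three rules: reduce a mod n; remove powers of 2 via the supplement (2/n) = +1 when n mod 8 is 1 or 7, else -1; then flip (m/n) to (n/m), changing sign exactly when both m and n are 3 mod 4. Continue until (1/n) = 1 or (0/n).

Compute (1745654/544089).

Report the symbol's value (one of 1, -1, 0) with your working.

1

(1745654/544089) = (113387/544089)   [reduce mod 544089]
reciprocity: (113387/544089) = +1·(544089/113387) since 113387 mod 4 = 3, 544089 mod 4 = 1; sign now +1
(544089/113387) = (90541/113387)   [reduce mod 113387]
reciprocity: (90541/113387) = +1·(113387/90541) since 90541 mod 4 = 1, 113387 mod 4 = 3; sign now +1
(113387/90541) = (22846/90541)   [reduce mod 90541]
22846 = 2^1·11423; (2/90541) = -1 since 90541 mod 8 = 5, so (22846/90541) = (-1)^1·(11423/90541); sign now -1
reciprocity: (11423/90541) = +1·(90541/11423) since 11423 mod 4 = 3, 90541 mod 4 = 1; sign now -1
(90541/11423) = (10580/11423)   [reduce mod 11423]
10580 = 2^2·2645; (2/11423) = +1 since 11423 mod 8 = 7, so (10580/11423) = (+1)^2·(2645/11423); sign now -1
reciprocity: (2645/11423) = +1·(11423/2645) since 2645 mod 4 = 1, 11423 mod 4 = 3; sign now -1
(11423/2645) = (843/2645)   [reduce mod 2645]
reciprocity: (843/2645) = +1·(2645/843) since 843 mod 4 = 3, 2645 mod 4 = 1; sign now -1
(2645/843) = (116/843)   [reduce mod 843]
116 = 2^2·29; (2/843) = -1 since 843 mod 8 = 3, so (116/843) = (-1)^2·(29/843); sign now -1
reciprocity: (29/843) = +1·(843/29) since 29 mod 4 = 1, 843 mod 4 = 3; sign now -1
(843/29) = (2/29)   [reduce mod 29]
2 = 2^1·1; (2/29) = -1 since 29 mod 8 = 5, so (2/29) = (-1)^1·(1/29); sign now +1
(1/29) = 1; final value = sign = +1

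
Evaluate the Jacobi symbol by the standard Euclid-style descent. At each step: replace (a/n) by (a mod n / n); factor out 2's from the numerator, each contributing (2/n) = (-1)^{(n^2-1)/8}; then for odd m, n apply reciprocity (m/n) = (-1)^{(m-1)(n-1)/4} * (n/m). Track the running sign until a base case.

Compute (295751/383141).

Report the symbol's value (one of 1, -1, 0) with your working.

-1

flip (295751/383141) -> (383141/295751): both odd, 295751 mod 4 = 3, 383141 mod 4 = 1, so the flip contributes +1; sign now +1
(383141/295751): 383141 mod 295751 = 87390, so (383141/295751) = (87390/295751)
factor out 2^1: 87390 = 2^1·43695; with 295751 mod 8 = 7, (2/295751) = +1; sign now +1; continue with (43695/295751)
flip (43695/295751) -> (295751/43695): both odd, 43695 mod 4 = 3, 295751 mod 4 = 3, so the flip contributes -1; sign now -1
(295751/43695): 295751 mod 43695 = 33581, so (295751/43695) = (33581/43695)
flip (33581/43695) -> (43695/33581): both odd, 33581 mod 4 = 1, 43695 mod 4 = 3, so the flip contributes +1; sign now -1
(43695/33581): 43695 mod 33581 = 10114, so (43695/33581) = (10114/33581)
factor out 2^1: 10114 = 2^1·5057; with 33581 mod 8 = 5, (2/33581) = -1; sign now +1; continue with (5057/33581)
flip (5057/33581) -> (33581/5057): both odd, 5057 mod 4 = 1, 33581 mod 4 = 1, so the flip contributes +1; sign now +1
(33581/5057): 33581 mod 5057 = 3239, so (33581/5057) = (3239/5057)
flip (3239/5057) -> (5057/3239): both odd, 3239 mod 4 = 3, 5057 mod 4 = 1, so the flip contributes +1; sign now +1
(5057/3239): 5057 mod 3239 = 1818, so (5057/3239) = (1818/3239)
factor out 2^1: 1818 = 2^1·909; with 3239 mod 8 = 7, (2/3239) = +1; sign now +1; continue with (909/3239)
flip (909/3239) -> (3239/909): both odd, 909 mod 4 = 1, 3239 mod 4 = 3, so the flip contributes +1; sign now +1
(3239/909): 3239 mod 909 = 512, so (3239/909) = (512/909)
factor out 2^9: 512 = 2^9·1; with 909 mod 8 = 5, (2/909) = -1; sign now -1; continue with (1/909)
reached (1/909) = 1, so the symbol is -1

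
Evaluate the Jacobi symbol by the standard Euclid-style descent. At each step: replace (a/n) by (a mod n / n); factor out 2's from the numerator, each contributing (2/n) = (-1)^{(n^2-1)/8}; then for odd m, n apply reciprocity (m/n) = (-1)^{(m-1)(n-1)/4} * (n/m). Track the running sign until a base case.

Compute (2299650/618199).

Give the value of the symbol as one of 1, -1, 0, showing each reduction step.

(2299650/618199): 2299650 mod 618199 = 445053, so (2299650/618199) = (445053/618199)
flip (445053/618199) -> (618199/445053): both odd, 445053 mod 4 = 1, 618199 mod 4 = 3, so the flip contributes +1; sign now +1
(618199/445053): 618199 mod 445053 = 173146, so (618199/445053) = (173146/445053)
factor out 2^1: 173146 = 2^1·86573; with 445053 mod 8 = 5, (2/445053) = -1; sign now -1; continue with (86573/445053)
flip (86573/445053) -> (445053/86573): both odd, 86573 mod 4 = 1, 445053 mod 4 = 1, so the flip contributes +1; sign now -1
(445053/86573): 445053 mod 86573 = 12188, so (445053/86573) = (12188/86573)
factor out 2^2: 12188 = 2^2·3047; with 86573 mod 8 = 5, (2/86573) = -1; sign now -1; continue with (3047/86573)
flip (3047/86573) -> (86573/3047): both odd, 3047 mod 4 = 3, 86573 mod 4 = 1, so the flip contributes +1; sign now -1
(86573/3047): 86573 mod 3047 = 1257, so (86573/3047) = (1257/3047)
flip (1257/3047) -> (3047/1257): both odd, 1257 mod 4 = 1, 3047 mod 4 = 3, so the flip contributes +1; sign now -1
(3047/1257): 3047 mod 1257 = 533, so (3047/1257) = (533/1257)
flip (533/1257) -> (1257/533): both odd, 533 mod 4 = 1, 1257 mod 4 = 1, so the flip contributes +1; sign now -1
(1257/533): 1257 mod 533 = 191, so (1257/533) = (191/533)
flip (191/533) -> (533/191): both odd, 191 mod 4 = 3, 533 mod 4 = 1, so the flip contributes +1; sign now -1
(533/191): 533 mod 191 = 151, so (533/191) = (151/191)
flip (151/191) -> (191/151): both odd, 151 mod 4 = 3, 191 mod 4 = 3, so the flip contributes -1; sign now +1
(191/151): 191 mod 151 = 40, so (191/151) = (40/151)
factor out 2^3: 40 = 2^3·5; with 151 mod 8 = 7, (2/151) = +1; sign now +1; continue with (5/151)
flip (5/151) -> (151/5): both odd, 5 mod 4 = 1, 151 mod 4 = 3, so the flip contributes +1; sign now +1
(151/5): 151 mod 5 = 1, so (151/5) = (1/5)
reached (1/5) = 1, so the symbol is +1

1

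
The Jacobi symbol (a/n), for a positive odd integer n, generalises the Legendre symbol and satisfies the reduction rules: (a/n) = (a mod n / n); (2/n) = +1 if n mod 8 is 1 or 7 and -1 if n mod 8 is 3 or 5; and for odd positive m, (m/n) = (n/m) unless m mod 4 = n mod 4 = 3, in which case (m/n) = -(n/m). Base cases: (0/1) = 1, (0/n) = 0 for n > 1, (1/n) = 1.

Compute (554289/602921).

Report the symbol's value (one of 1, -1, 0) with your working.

reciprocity: (554289/602921) = +1·(602921/554289) since 554289 mod 4 = 1, 602921 mod 4 = 1; sign now +1
(602921/554289) = (48632/554289)   [reduce mod 554289]
48632 = 2^3·6079; (2/554289) = +1 since 554289 mod 8 = 1, so (48632/554289) = (+1)^3·(6079/554289); sign now +1
reciprocity: (6079/554289) = +1·(554289/6079) since 6079 mod 4 = 3, 554289 mod 4 = 1; sign now +1
(554289/6079) = (1100/6079)   [reduce mod 6079]
1100 = 2^2·275; (2/6079) = +1 since 6079 mod 8 = 7, so (1100/6079) = (+1)^2·(275/6079); sign now +1
reciprocity: (275/6079) = -1·(6079/275) since 275 mod 4 = 3, 6079 mod 4 = 3; sign now -1
(6079/275) = (29/275)   [reduce mod 275]
reciprocity: (29/275) = +1·(275/29) since 29 mod 4 = 1, 275 mod 4 = 3; sign now -1
(275/29) = (14/29)   [reduce mod 29]
14 = 2^1·7; (2/29) = -1 since 29 mod 8 = 5, so (14/29) = (-1)^1·(7/29); sign now +1
reciprocity: (7/29) = +1·(29/7) since 7 mod 4 = 3, 29 mod 4 = 1; sign now +1
(29/7) = (1/7)   [reduce mod 7]
(1/7) = 1; final value = sign = +1

1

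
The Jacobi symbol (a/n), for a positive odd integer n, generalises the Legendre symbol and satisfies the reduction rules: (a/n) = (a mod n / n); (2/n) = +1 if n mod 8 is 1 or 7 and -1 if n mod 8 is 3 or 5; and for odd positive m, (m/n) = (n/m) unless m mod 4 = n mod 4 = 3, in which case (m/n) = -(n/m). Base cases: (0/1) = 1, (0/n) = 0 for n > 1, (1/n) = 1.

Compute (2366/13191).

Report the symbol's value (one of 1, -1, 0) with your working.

2366 = 2^1·1183; (2/13191) = +1 since 13191 mod 8 = 7, so (2366/13191) = (+1)^1·(1183/13191); sign now +1
reciprocity: (1183/13191) = -1·(13191/1183) since 1183 mod 4 = 3, 13191 mod 4 = 3; sign now -1
(13191/1183) = (178/1183)   [reduce mod 1183]
178 = 2^1·89; (2/1183) = +1 since 1183 mod 8 = 7, so (178/1183) = (+1)^1·(89/1183); sign now -1
reciprocity: (89/1183) = +1·(1183/89) since 89 mod 4 = 1, 1183 mod 4 = 3; sign now -1
(1183/89) = (26/89)   [reduce mod 89]
26 = 2^1·13; (2/89) = +1 since 89 mod 8 = 1, so (26/89) = (+1)^1·(13/89); sign now -1
reciprocity: (13/89) = +1·(89/13) since 13 mod 4 = 1, 89 mod 4 = 1; sign now -1
(89/13) = (11/13)   [reduce mod 13]
reciprocity: (11/13) = +1·(13/11) since 11 mod 4 = 3, 13 mod 4 = 1; sign now -1
(13/11) = (2/11)   [reduce mod 11]
2 = 2^1·1; (2/11) = -1 since 11 mod 8 = 3, so (2/11) = (-1)^1·(1/11); sign now +1
(1/11) = 1; final value = sign = +1

1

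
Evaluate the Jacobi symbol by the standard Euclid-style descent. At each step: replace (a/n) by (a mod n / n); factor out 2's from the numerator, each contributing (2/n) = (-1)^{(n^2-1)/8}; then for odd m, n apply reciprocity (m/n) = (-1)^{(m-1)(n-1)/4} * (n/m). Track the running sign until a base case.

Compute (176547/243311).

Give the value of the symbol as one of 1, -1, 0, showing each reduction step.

-1

flip (176547/243311) -> (243311/176547): both odd, 176547 mod 4 = 3, 243311 mod 4 = 3, so the flip contributes -1; sign now -1
(243311/176547): 243311 mod 176547 = 66764, so (243311/176547) = (66764/176547)
factor out 2^2: 66764 = 2^2·16691; with 176547 mod 8 = 3, (2/176547) = -1; sign now -1; continue with (16691/176547)
flip (16691/176547) -> (176547/16691): both odd, 16691 mod 4 = 3, 176547 mod 4 = 3, so the flip contributes -1; sign now +1
(176547/16691): 176547 mod 16691 = 9637, so (176547/16691) = (9637/16691)
flip (9637/16691) -> (16691/9637): both odd, 9637 mod 4 = 1, 16691 mod 4 = 3, so the flip contributes +1; sign now +1
(16691/9637): 16691 mod 9637 = 7054, so (16691/9637) = (7054/9637)
factor out 2^1: 7054 = 2^1·3527; with 9637 mod 8 = 5, (2/9637) = -1; sign now -1; continue with (3527/9637)
flip (3527/9637) -> (9637/3527): both odd, 3527 mod 4 = 3, 9637 mod 4 = 1, so the flip contributes +1; sign now -1
(9637/3527): 9637 mod 3527 = 2583, so (9637/3527) = (2583/3527)
flip (2583/3527) -> (3527/2583): both odd, 2583 mod 4 = 3, 3527 mod 4 = 3, so the flip contributes -1; sign now +1
(3527/2583): 3527 mod 2583 = 944, so (3527/2583) = (944/2583)
factor out 2^4: 944 = 2^4·59; with 2583 mod 8 = 7, (2/2583) = +1; sign now +1; continue with (59/2583)
flip (59/2583) -> (2583/59): both odd, 59 mod 4 = 3, 2583 mod 4 = 3, so the flip contributes -1; sign now -1
(2583/59): 2583 mod 59 = 46, so (2583/59) = (46/59)
factor out 2^1: 46 = 2^1·23; with 59 mod 8 = 3, (2/59) = -1; sign now +1; continue with (23/59)
flip (23/59) -> (59/23): both odd, 23 mod 4 = 3, 59 mod 4 = 3, so the flip contributes -1; sign now -1
(59/23): 59 mod 23 = 13, so (59/23) = (13/23)
flip (13/23) -> (23/13): both odd, 13 mod 4 = 1, 23 mod 4 = 3, so the flip contributes +1; sign now -1
(23/13): 23 mod 13 = 10, so (23/13) = (10/13)
factor out 2^1: 10 = 2^1·5; with 13 mod 8 = 5, (2/13) = -1; sign now +1; continue with (5/13)
flip (5/13) -> (13/5): both odd, 5 mod 4 = 1, 13 mod 4 = 1, so the flip contributes +1; sign now +1
(13/5): 13 mod 5 = 3, so (13/5) = (3/5)
flip (3/5) -> (5/3): both odd, 3 mod 4 = 3, 5 mod 4 = 1, so the flip contributes +1; sign now +1
(5/3): 5 mod 3 = 2, so (5/3) = (2/3)
factor out 2^1: 2 = 2^1·1; with 3 mod 8 = 3, (2/3) = -1; sign now -1; continue with (1/3)
reached (1/3) = 1, so the symbol is -1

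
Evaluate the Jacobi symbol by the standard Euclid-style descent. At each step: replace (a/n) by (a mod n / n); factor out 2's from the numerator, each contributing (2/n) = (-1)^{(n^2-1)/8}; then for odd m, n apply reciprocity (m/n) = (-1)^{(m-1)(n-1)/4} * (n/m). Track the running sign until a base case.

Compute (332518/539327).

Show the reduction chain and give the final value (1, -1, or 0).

factor out 2^1: 332518 = 2^1·166259; with 539327 mod 8 = 7, (2/539327) = +1; sign now +1; continue with (166259/539327)
flip (166259/539327) -> (539327/166259): both odd, 166259 mod 4 = 3, 539327 mod 4 = 3, so the flip contributes -1; sign now -1
(539327/166259): 539327 mod 166259 = 40550, so (539327/166259) = (40550/166259)
factor out 2^1: 40550 = 2^1·20275; with 166259 mod 8 = 3, (2/166259) = -1; sign now +1; continue with (20275/166259)
flip (20275/166259) -> (166259/20275): both odd, 20275 mod 4 = 3, 166259 mod 4 = 3, so the flip contributes -1; sign now -1
(166259/20275): 166259 mod 20275 = 4059, so (166259/20275) = (4059/20275)
flip (4059/20275) -> (20275/4059): both odd, 4059 mod 4 = 3, 20275 mod 4 = 3, so the flip contributes -1; sign now +1
(20275/4059): 20275 mod 4059 = 4039, so (20275/4059) = (4039/4059)
flip (4039/4059) -> (4059/4039): both odd, 4039 mod 4 = 3, 4059 mod 4 = 3, so the flip contributes -1; sign now -1
(4059/4039): 4059 mod 4039 = 20, so (4059/4039) = (20/4039)
factor out 2^2: 20 = 2^2·5; with 4039 mod 8 = 7, (2/4039) = +1; sign now -1; continue with (5/4039)
flip (5/4039) -> (4039/5): both odd, 5 mod 4 = 1, 4039 mod 4 = 3, so the flip contributes +1; sign now -1
(4039/5): 4039 mod 5 = 4, so (4039/5) = (4/5)
factor out 2^2: 4 = 2^2·1; with 5 mod 8 = 5, (2/5) = -1; sign now -1; continue with (1/5)
reached (1/5) = 1, so the symbol is -1

-1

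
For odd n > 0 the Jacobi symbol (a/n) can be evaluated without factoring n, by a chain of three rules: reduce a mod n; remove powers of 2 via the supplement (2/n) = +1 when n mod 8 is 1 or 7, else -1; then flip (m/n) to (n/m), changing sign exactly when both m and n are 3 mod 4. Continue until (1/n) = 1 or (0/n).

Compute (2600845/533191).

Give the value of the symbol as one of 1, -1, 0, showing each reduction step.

-1

(2600845/533191) = (468081/533191)   [reduce mod 533191]
reciprocity: (468081/533191) = +1·(533191/468081) since 468081 mod 4 = 1, 533191 mod 4 = 3; sign now +1
(533191/468081) = (65110/468081)   [reduce mod 468081]
65110 = 2^1·32555; (2/468081) = +1 since 468081 mod 8 = 1, so (65110/468081) = (+1)^1·(32555/468081); sign now +1
reciprocity: (32555/468081) = +1·(468081/32555) since 32555 mod 4 = 3, 468081 mod 4 = 1; sign now +1
(468081/32555) = (12311/32555)   [reduce mod 32555]
reciprocity: (12311/32555) = -1·(32555/12311) since 12311 mod 4 = 3, 32555 mod 4 = 3; sign now -1
(32555/12311) = (7933/12311)   [reduce mod 12311]
reciprocity: (7933/12311) = +1·(12311/7933) since 7933 mod 4 = 1, 12311 mod 4 = 3; sign now -1
(12311/7933) = (4378/7933)   [reduce mod 7933]
4378 = 2^1·2189; (2/7933) = -1 since 7933 mod 8 = 5, so (4378/7933) = (-1)^1·(2189/7933); sign now +1
reciprocity: (2189/7933) = +1·(7933/2189) since 2189 mod 4 = 1, 7933 mod 4 = 1; sign now +1
(7933/2189) = (1366/2189)   [reduce mod 2189]
1366 = 2^1·683; (2/2189) = -1 since 2189 mod 8 = 5, so (1366/2189) = (-1)^1·(683/2189); sign now -1
reciprocity: (683/2189) = +1·(2189/683) since 683 mod 4 = 3, 2189 mod 4 = 1; sign now -1
(2189/683) = (140/683)   [reduce mod 683]
140 = 2^2·35; (2/683) = -1 since 683 mod 8 = 3, so (140/683) = (-1)^2·(35/683); sign now -1
reciprocity: (35/683) = -1·(683/35) since 35 mod 4 = 3, 683 mod 4 = 3; sign now +1
(683/35) = (18/35)   [reduce mod 35]
18 = 2^1·9; (2/35) = -1 since 35 mod 8 = 3, so (18/35) = (-1)^1·(9/35); sign now -1
reciprocity: (9/35) = +1·(35/9) since 9 mod 4 = 1, 35 mod 4 = 3; sign now -1
(35/9) = (8/9)   [reduce mod 9]
8 = 2^3·1; (2/9) = +1 since 9 mod 8 = 1, so (8/9) = (+1)^3·(1/9); sign now -1
(1/9) = 1; final value = sign = -1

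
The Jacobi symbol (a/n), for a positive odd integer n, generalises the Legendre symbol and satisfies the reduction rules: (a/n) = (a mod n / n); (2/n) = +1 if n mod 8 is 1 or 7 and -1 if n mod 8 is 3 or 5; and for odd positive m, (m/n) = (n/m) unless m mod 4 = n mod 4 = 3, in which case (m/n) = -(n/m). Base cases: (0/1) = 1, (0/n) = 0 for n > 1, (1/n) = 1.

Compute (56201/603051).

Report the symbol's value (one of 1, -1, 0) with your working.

reciprocity: (56201/603051) = +1·(603051/56201) since 56201 mod 4 = 1, 603051 mod 4 = 3; sign now +1
(603051/56201) = (41041/56201)   [reduce mod 56201]
reciprocity: (41041/56201) = +1·(56201/41041) since 41041 mod 4 = 1, 56201 mod 4 = 1; sign now +1
(56201/41041) = (15160/41041)   [reduce mod 41041]
15160 = 2^3·1895; (2/41041) = +1 since 41041 mod 8 = 1, so (15160/41041) = (+1)^3·(1895/41041); sign now +1
reciprocity: (1895/41041) = +1·(41041/1895) since 1895 mod 4 = 3, 41041 mod 4 = 1; sign now +1
(41041/1895) = (1246/1895)   [reduce mod 1895]
1246 = 2^1·623; (2/1895) = +1 since 1895 mod 8 = 7, so (1246/1895) = (+1)^1·(623/1895); sign now +1
reciprocity: (623/1895) = -1·(1895/623) since 623 mod 4 = 3, 1895 mod 4 = 3; sign now -1
(1895/623) = (26/623)   [reduce mod 623]
26 = 2^1·13; (2/623) = +1 since 623 mod 8 = 7, so (26/623) = (+1)^1·(13/623); sign now -1
reciprocity: (13/623) = +1·(623/13) since 13 mod 4 = 1, 623 mod 4 = 3; sign now -1
(623/13) = (12/13)   [reduce mod 13]
12 = 2^2·3; (2/13) = -1 since 13 mod 8 = 5, so (12/13) = (-1)^2·(3/13); sign now -1
reciprocity: (3/13) = +1·(13/3) since 3 mod 4 = 3, 13 mod 4 = 1; sign now -1
(13/3) = (1/3)   [reduce mod 3]
(1/3) = 1; final value = sign = -1

-1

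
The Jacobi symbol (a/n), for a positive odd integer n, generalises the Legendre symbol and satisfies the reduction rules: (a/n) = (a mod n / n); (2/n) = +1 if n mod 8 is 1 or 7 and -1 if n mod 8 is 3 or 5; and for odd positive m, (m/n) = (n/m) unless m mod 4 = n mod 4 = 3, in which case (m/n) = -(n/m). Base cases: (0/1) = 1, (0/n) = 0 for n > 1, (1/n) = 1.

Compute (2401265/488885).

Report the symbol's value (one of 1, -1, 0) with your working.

(2401265/488885) = (445725/488885)   [reduce mod 488885]
reciprocity: (445725/488885) = +1·(488885/445725) since 445725 mod 4 = 1, 488885 mod 4 = 1; sign now +1
(488885/445725) = (43160/445725)   [reduce mod 445725]
43160 = 2^3·5395; (2/445725) = -1 since 445725 mod 8 = 5, so (43160/445725) = (-1)^3·(5395/445725); sign now -1
reciprocity: (5395/445725) = +1·(445725/5395) since 5395 mod 4 = 3, 445725 mod 4 = 1; sign now -1
(445725/5395) = (3335/5395)   [reduce mod 5395]
reciprocity: (3335/5395) = -1·(5395/3335) since 3335 mod 4 = 3, 5395 mod 4 = 3; sign now +1
(5395/3335) = (2060/3335)   [reduce mod 3335]
2060 = 2^2·515; (2/3335) = +1 since 3335 mod 8 = 7, so (2060/3335) = (+1)^2·(515/3335); sign now +1
reciprocity: (515/3335) = -1·(3335/515) since 515 mod 4 = 3, 3335 mod 4 = 3; sign now -1
(3335/515) = (245/515)   [reduce mod 515]
reciprocity: (245/515) = +1·(515/245) since 245 mod 4 = 1, 515 mod 4 = 3; sign now -1
(515/245) = (25/245)   [reduce mod 245]
reciprocity: (25/245) = +1·(245/25) since 25 mod 4 = 1, 245 mod 4 = 1; sign now -1
(245/25) = (20/25)   [reduce mod 25]
20 = 2^2·5; (2/25) = +1 since 25 mod 8 = 1, so (20/25) = (+1)^2·(5/25); sign now -1
reciprocity: (5/25) = +1·(25/5) since 5 mod 4 = 1, 25 mod 4 = 1; sign now -1
(25/5) = (0/5)   [reduce mod 5]
(0/5) = 0   [gcd(a, n) > 1]; final value = 0

0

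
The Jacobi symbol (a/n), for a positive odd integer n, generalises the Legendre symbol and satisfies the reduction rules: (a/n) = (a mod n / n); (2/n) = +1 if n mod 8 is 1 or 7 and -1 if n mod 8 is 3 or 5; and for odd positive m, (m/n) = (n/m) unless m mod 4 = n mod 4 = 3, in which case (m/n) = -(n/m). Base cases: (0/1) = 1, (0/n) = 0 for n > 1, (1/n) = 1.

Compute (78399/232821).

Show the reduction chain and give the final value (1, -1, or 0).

0

reciprocity: (78399/232821) = +1·(232821/78399) since 78399 mod 4 = 3, 232821 mod 4 = 1; sign now +1
(232821/78399) = (76023/78399)   [reduce mod 78399]
reciprocity: (76023/78399) = -1·(78399/76023) since 76023 mod 4 = 3, 78399 mod 4 = 3; sign now -1
(78399/76023) = (2376/76023)   [reduce mod 76023]
2376 = 2^3·297; (2/76023) = +1 since 76023 mod 8 = 7, so (2376/76023) = (+1)^3·(297/76023); sign now -1
reciprocity: (297/76023) = +1·(76023/297) since 297 mod 4 = 1, 76023 mod 4 = 3; sign now -1
(76023/297) = (288/297)   [reduce mod 297]
288 = 2^5·9; (2/297) = +1 since 297 mod 8 = 1, so (288/297) = (+1)^5·(9/297); sign now -1
reciprocity: (9/297) = +1·(297/9) since 9 mod 4 = 1, 297 mod 4 = 1; sign now -1
(297/9) = (0/9)   [reduce mod 9]
(0/9) = 0   [gcd(a, n) > 1]; final value = 0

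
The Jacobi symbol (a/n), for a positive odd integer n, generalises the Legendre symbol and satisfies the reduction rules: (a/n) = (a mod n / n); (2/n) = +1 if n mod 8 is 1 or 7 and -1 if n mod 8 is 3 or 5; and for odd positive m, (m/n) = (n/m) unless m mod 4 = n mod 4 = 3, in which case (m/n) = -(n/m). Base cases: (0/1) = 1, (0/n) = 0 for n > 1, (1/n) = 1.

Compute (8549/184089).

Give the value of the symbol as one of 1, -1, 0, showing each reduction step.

flip (8549/184089) -> (184089/8549): both odd, 8549 mod 4 = 1, 184089 mod 4 = 1, so the flip contributes +1; sign now +1
(184089/8549): 184089 mod 8549 = 4560, so (184089/8549) = (4560/8549)
factor out 2^4: 4560 = 2^4·285; with 8549 mod 8 = 5, (2/8549) = -1; sign now +1; continue with (285/8549)
flip (285/8549) -> (8549/285): both odd, 285 mod 4 = 1, 8549 mod 4 = 1, so the flip contributes +1; sign now +1
(8549/285): 8549 mod 285 = 284, so (8549/285) = (284/285)
factor out 2^2: 284 = 2^2·71; with 285 mod 8 = 5, (2/285) = -1; sign now +1; continue with (71/285)
flip (71/285) -> (285/71): both odd, 71 mod 4 = 3, 285 mod 4 = 1, so the flip contributes +1; sign now +1
(285/71): 285 mod 71 = 1, so (285/71) = (1/71)
reached (1/71) = 1, so the symbol is +1

1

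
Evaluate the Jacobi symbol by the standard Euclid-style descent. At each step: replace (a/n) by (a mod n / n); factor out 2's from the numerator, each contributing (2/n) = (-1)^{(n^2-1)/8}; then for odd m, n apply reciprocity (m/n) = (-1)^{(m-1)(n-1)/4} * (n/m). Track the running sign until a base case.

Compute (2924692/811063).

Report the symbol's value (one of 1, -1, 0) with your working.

(2924692/811063): 2924692 mod 811063 = 491503, so (2924692/811063) = (491503/811063)
flip (491503/811063) -> (811063/491503): both odd, 491503 mod 4 = 3, 811063 mod 4 = 3, so the flip contributes -1; sign now -1
(811063/491503): 811063 mod 491503 = 319560, so (811063/491503) = (319560/491503)
factor out 2^3: 319560 = 2^3·39945; with 491503 mod 8 = 7, (2/491503) = +1; sign now -1; continue with (39945/491503)
flip (39945/491503) -> (491503/39945): both odd, 39945 mod 4 = 1, 491503 mod 4 = 3, so the flip contributes +1; sign now -1
(491503/39945): 491503 mod 39945 = 12163, so (491503/39945) = (12163/39945)
flip (12163/39945) -> (39945/12163): both odd, 12163 mod 4 = 3, 39945 mod 4 = 1, so the flip contributes +1; sign now -1
(39945/12163): 39945 mod 12163 = 3456, so (39945/12163) = (3456/12163)
factor out 2^7: 3456 = 2^7·27; with 12163 mod 8 = 3, (2/12163) = -1; sign now +1; continue with (27/12163)
flip (27/12163) -> (12163/27): both odd, 27 mod 4 = 3, 12163 mod 4 = 3, so the flip contributes -1; sign now -1
(12163/27): 12163 mod 27 = 13, so (12163/27) = (13/27)
flip (13/27) -> (27/13): both odd, 13 mod 4 = 1, 27 mod 4 = 3, so the flip contributes +1; sign now -1
(27/13): 27 mod 13 = 1, so (27/13) = (1/13)
reached (1/13) = 1, so the symbol is -1

-1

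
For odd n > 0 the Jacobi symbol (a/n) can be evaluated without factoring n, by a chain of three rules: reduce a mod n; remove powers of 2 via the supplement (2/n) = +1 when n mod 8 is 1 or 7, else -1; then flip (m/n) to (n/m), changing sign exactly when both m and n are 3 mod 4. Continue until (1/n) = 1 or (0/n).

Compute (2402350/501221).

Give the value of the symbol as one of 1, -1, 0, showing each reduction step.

(2402350/501221): 2402350 mod 501221 = 397466, so (2402350/501221) = (397466/501221)
factor out 2^1: 397466 = 2^1·198733; with 501221 mod 8 = 5, (2/501221) = -1; sign now -1; continue with (198733/501221)
flip (198733/501221) -> (501221/198733): both odd, 198733 mod 4 = 1, 501221 mod 4 = 1, so the flip contributes +1; sign now -1
(501221/198733): 501221 mod 198733 = 103755, so (501221/198733) = (103755/198733)
flip (103755/198733) -> (198733/103755): both odd, 103755 mod 4 = 3, 198733 mod 4 = 1, so the flip contributes +1; sign now -1
(198733/103755): 198733 mod 103755 = 94978, so (198733/103755) = (94978/103755)
factor out 2^1: 94978 = 2^1·47489; with 103755 mod 8 = 3, (2/103755) = -1; sign now +1; continue with (47489/103755)
flip (47489/103755) -> (103755/47489): both odd, 47489 mod 4 = 1, 103755 mod 4 = 3, so the flip contributes +1; sign now +1
(103755/47489): 103755 mod 47489 = 8777, so (103755/47489) = (8777/47489)
flip (8777/47489) -> (47489/8777): both odd, 8777 mod 4 = 1, 47489 mod 4 = 1, so the flip contributes +1; sign now +1
(47489/8777): 47489 mod 8777 = 3604, so (47489/8777) = (3604/8777)
factor out 2^2: 3604 = 2^2·901; with 8777 mod 8 = 1, (2/8777) = +1; sign now +1; continue with (901/8777)
flip (901/8777) -> (8777/901): both odd, 901 mod 4 = 1, 8777 mod 4 = 1, so the flip contributes +1; sign now +1
(8777/901): 8777 mod 901 = 668, so (8777/901) = (668/901)
factor out 2^2: 668 = 2^2·167; with 901 mod 8 = 5, (2/901) = -1; sign now +1; continue with (167/901)
flip (167/901) -> (901/167): both odd, 167 mod 4 = 3, 901 mod 4 = 1, so the flip contributes +1; sign now +1
(901/167): 901 mod 167 = 66, so (901/167) = (66/167)
factor out 2^1: 66 = 2^1·33; with 167 mod 8 = 7, (2/167) = +1; sign now +1; continue with (33/167)
flip (33/167) -> (167/33): both odd, 33 mod 4 = 1, 167 mod 4 = 3, so the flip contributes +1; sign now +1
(167/33): 167 mod 33 = 2, so (167/33) = (2/33)
factor out 2^1: 2 = 2^1·1; with 33 mod 8 = 1, (2/33) = +1; sign now +1; continue with (1/33)
reached (1/33) = 1, so the symbol is +1

1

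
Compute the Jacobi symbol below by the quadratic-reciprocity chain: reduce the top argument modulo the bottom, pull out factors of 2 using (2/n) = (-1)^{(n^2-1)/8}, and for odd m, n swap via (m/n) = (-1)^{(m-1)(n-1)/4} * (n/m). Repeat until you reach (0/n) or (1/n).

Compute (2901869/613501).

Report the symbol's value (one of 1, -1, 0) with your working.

(2901869/613501): 2901869 mod 613501 = 447865, so (2901869/613501) = (447865/613501)
flip (447865/613501) -> (613501/447865): both odd, 447865 mod 4 = 1, 613501 mod 4 = 1, so the flip contributes +1; sign now +1
(613501/447865): 613501 mod 447865 = 165636, so (613501/447865) = (165636/447865)
factor out 2^2: 165636 = 2^2·41409; with 447865 mod 8 = 1, (2/447865) = +1; sign now +1; continue with (41409/447865)
flip (41409/447865) -> (447865/41409): both odd, 41409 mod 4 = 1, 447865 mod 4 = 1, so the flip contributes +1; sign now +1
(447865/41409): 447865 mod 41409 = 33775, so (447865/41409) = (33775/41409)
flip (33775/41409) -> (41409/33775): both odd, 33775 mod 4 = 3, 41409 mod 4 = 1, so the flip contributes +1; sign now +1
(41409/33775): 41409 mod 33775 = 7634, so (41409/33775) = (7634/33775)
factor out 2^1: 7634 = 2^1·3817; with 33775 mod 8 = 7, (2/33775) = +1; sign now +1; continue with (3817/33775)
flip (3817/33775) -> (33775/3817): both odd, 3817 mod 4 = 1, 33775 mod 4 = 3, so the flip contributes +1; sign now +1
(33775/3817): 33775 mod 3817 = 3239, so (33775/3817) = (3239/3817)
flip (3239/3817) -> (3817/3239): both odd, 3239 mod 4 = 3, 3817 mod 4 = 1, so the flip contributes +1; sign now +1
(3817/3239): 3817 mod 3239 = 578, so (3817/3239) = (578/3239)
factor out 2^1: 578 = 2^1·289; with 3239 mod 8 = 7, (2/3239) = +1; sign now +1; continue with (289/3239)
flip (289/3239) -> (3239/289): both odd, 289 mod 4 = 1, 3239 mod 4 = 3, so the flip contributes +1; sign now +1
(3239/289): 3239 mod 289 = 60, so (3239/289) = (60/289)
factor out 2^2: 60 = 2^2·15; with 289 mod 8 = 1, (2/289) = +1; sign now +1; continue with (15/289)
flip (15/289) -> (289/15): both odd, 15 mod 4 = 3, 289 mod 4 = 1, so the flip contributes +1; sign now +1
(289/15): 289 mod 15 = 4, so (289/15) = (4/15)
factor out 2^2: 4 = 2^2·1; with 15 mod 8 = 7, (2/15) = +1; sign now +1; continue with (1/15)
reached (1/15) = 1, so the symbol is +1

1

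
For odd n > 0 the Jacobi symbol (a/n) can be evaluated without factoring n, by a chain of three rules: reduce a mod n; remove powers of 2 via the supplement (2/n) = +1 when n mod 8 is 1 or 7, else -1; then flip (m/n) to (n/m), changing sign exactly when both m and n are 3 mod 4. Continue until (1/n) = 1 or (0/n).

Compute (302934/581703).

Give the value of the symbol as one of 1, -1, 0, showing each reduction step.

0

factor out 2^1: 302934 = 2^1·151467; with 581703 mod 8 = 7, (2/581703) = +1; sign now +1; continue with (151467/581703)
flip (151467/581703) -> (581703/151467): both odd, 151467 mod 4 = 3, 581703 mod 4 = 3, so the flip contributes -1; sign now -1
(581703/151467): 581703 mod 151467 = 127302, so (581703/151467) = (127302/151467)
factor out 2^1: 127302 = 2^1·63651; with 151467 mod 8 = 3, (2/151467) = -1; sign now +1; continue with (63651/151467)
flip (63651/151467) -> (151467/63651): both odd, 63651 mod 4 = 3, 151467 mod 4 = 3, so the flip contributes -1; sign now -1
(151467/63651): 151467 mod 63651 = 24165, so (151467/63651) = (24165/63651)
flip (24165/63651) -> (63651/24165): both odd, 24165 mod 4 = 1, 63651 mod 4 = 3, so the flip contributes +1; sign now -1
(63651/24165): 63651 mod 24165 = 15321, so (63651/24165) = (15321/24165)
flip (15321/24165) -> (24165/15321): both odd, 15321 mod 4 = 1, 24165 mod 4 = 1, so the flip contributes +1; sign now -1
(24165/15321): 24165 mod 15321 = 8844, so (24165/15321) = (8844/15321)
factor out 2^2: 8844 = 2^2·2211; with 15321 mod 8 = 1, (2/15321) = +1; sign now -1; continue with (2211/15321)
flip (2211/15321) -> (15321/2211): both odd, 2211 mod 4 = 3, 15321 mod 4 = 1, so the flip contributes +1; sign now -1
(15321/2211): 15321 mod 2211 = 2055, so (15321/2211) = (2055/2211)
flip (2055/2211) -> (2211/2055): both odd, 2055 mod 4 = 3, 2211 mod 4 = 3, so the flip contributes -1; sign now +1
(2211/2055): 2211 mod 2055 = 156, so (2211/2055) = (156/2055)
factor out 2^2: 156 = 2^2·39; with 2055 mod 8 = 7, (2/2055) = +1; sign now +1; continue with (39/2055)
flip (39/2055) -> (2055/39): both odd, 39 mod 4 = 3, 2055 mod 4 = 3, so the flip contributes -1; sign now -1
(2055/39): 2055 mod 39 = 27, so (2055/39) = (27/39)
flip (27/39) -> (39/27): both odd, 27 mod 4 = 3, 39 mod 4 = 3, so the flip contributes -1; sign now +1
(39/27): 39 mod 27 = 12, so (39/27) = (12/27)
factor out 2^2: 12 = 2^2·3; with 27 mod 8 = 3, (2/27) = -1; sign now +1; continue with (3/27)
flip (3/27) -> (27/3): both odd, 3 mod 4 = 3, 27 mod 4 = 3, so the flip contributes -1; sign now -1
(27/3): 27 mod 3 = 0, so (27/3) = (0/3)
reached (0/3); gcd(a, n) > 1, so (0/3) = 0 and the symbol is 0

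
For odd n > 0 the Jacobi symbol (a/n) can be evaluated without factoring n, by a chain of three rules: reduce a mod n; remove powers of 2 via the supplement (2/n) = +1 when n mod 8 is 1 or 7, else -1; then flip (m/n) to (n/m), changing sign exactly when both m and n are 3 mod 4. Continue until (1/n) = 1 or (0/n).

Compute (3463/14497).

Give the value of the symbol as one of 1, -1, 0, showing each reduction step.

reciprocity: (3463/14497) = +1·(14497/3463) since 3463 mod 4 = 3, 14497 mod 4 = 1; sign now +1
(14497/3463) = (645/3463)   [reduce mod 3463]
reciprocity: (645/3463) = +1·(3463/645) since 645 mod 4 = 1, 3463 mod 4 = 3; sign now +1
(3463/645) = (238/645)   [reduce mod 645]
238 = 2^1·119; (2/645) = -1 since 645 mod 8 = 5, so (238/645) = (-1)^1·(119/645); sign now -1
reciprocity: (119/645) = +1·(645/119) since 119 mod 4 = 3, 645 mod 4 = 1; sign now -1
(645/119) = (50/119)   [reduce mod 119]
50 = 2^1·25; (2/119) = +1 since 119 mod 8 = 7, so (50/119) = (+1)^1·(25/119); sign now -1
reciprocity: (25/119) = +1·(119/25) since 25 mod 4 = 1, 119 mod 4 = 3; sign now -1
(119/25) = (19/25)   [reduce mod 25]
reciprocity: (19/25) = +1·(25/19) since 19 mod 4 = 3, 25 mod 4 = 1; sign now -1
(25/19) = (6/19)   [reduce mod 19]
6 = 2^1·3; (2/19) = -1 since 19 mod 8 = 3, so (6/19) = (-1)^1·(3/19); sign now +1
reciprocity: (3/19) = -1·(19/3) since 3 mod 4 = 3, 19 mod 4 = 3; sign now -1
(19/3) = (1/3)   [reduce mod 3]
(1/3) = 1; final value = sign = -1

-1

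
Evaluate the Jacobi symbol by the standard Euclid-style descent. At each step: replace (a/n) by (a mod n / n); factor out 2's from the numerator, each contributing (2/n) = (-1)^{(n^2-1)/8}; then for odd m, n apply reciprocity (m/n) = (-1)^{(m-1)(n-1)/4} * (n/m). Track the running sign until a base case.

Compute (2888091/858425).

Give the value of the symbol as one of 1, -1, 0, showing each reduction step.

(2888091/858425): 2888091 mod 858425 = 312816, so (2888091/858425) = (312816/858425)
factor out 2^4: 312816 = 2^4·19551; with 858425 mod 8 = 1, (2/858425) = +1; sign now +1; continue with (19551/858425)
flip (19551/858425) -> (858425/19551): both odd, 19551 mod 4 = 3, 858425 mod 4 = 1, so the flip contributes +1; sign now +1
(858425/19551): 858425 mod 19551 = 17732, so (858425/19551) = (17732/19551)
factor out 2^2: 17732 = 2^2·4433; with 19551 mod 8 = 7, (2/19551) = +1; sign now +1; continue with (4433/19551)
flip (4433/19551) -> (19551/4433): both odd, 4433 mod 4 = 1, 19551 mod 4 = 3, so the flip contributes +1; sign now +1
(19551/4433): 19551 mod 4433 = 1819, so (19551/4433) = (1819/4433)
flip (1819/4433) -> (4433/1819): both odd, 1819 mod 4 = 3, 4433 mod 4 = 1, so the flip contributes +1; sign now +1
(4433/1819): 4433 mod 1819 = 795, so (4433/1819) = (795/1819)
flip (795/1819) -> (1819/795): both odd, 795 mod 4 = 3, 1819 mod 4 = 3, so the flip contributes -1; sign now -1
(1819/795): 1819 mod 795 = 229, so (1819/795) = (229/795)
flip (229/795) -> (795/229): both odd, 229 mod 4 = 1, 795 mod 4 = 3, so the flip contributes +1; sign now -1
(795/229): 795 mod 229 = 108, so (795/229) = (108/229)
factor out 2^2: 108 = 2^2·27; with 229 mod 8 = 5, (2/229) = -1; sign now -1; continue with (27/229)
flip (27/229) -> (229/27): both odd, 27 mod 4 = 3, 229 mod 4 = 1, so the flip contributes +1; sign now -1
(229/27): 229 mod 27 = 13, so (229/27) = (13/27)
flip (13/27) -> (27/13): both odd, 13 mod 4 = 1, 27 mod 4 = 3, so the flip contributes +1; sign now -1
(27/13): 27 mod 13 = 1, so (27/13) = (1/13)
reached (1/13) = 1, so the symbol is -1

-1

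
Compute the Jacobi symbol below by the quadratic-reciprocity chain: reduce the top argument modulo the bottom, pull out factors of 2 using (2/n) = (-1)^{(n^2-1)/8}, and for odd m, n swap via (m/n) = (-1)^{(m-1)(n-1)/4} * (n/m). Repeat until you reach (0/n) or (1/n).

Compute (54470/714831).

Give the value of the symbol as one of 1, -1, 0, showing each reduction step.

0

factor out 2^1: 54470 = 2^1·27235; with 714831 mod 8 = 7, (2/714831) = +1; sign now +1; continue with (27235/714831)
flip (27235/714831) -> (714831/27235): both odd, 27235 mod 4 = 3, 714831 mod 4 = 3, so the flip contributes -1; sign now -1
(714831/27235): 714831 mod 27235 = 6721, so (714831/27235) = (6721/27235)
flip (6721/27235) -> (27235/6721): both odd, 6721 mod 4 = 1, 27235 mod 4 = 3, so the flip contributes +1; sign now -1
(27235/6721): 27235 mod 6721 = 351, so (27235/6721) = (351/6721)
flip (351/6721) -> (6721/351): both odd, 351 mod 4 = 3, 6721 mod 4 = 1, so the flip contributes +1; sign now -1
(6721/351): 6721 mod 351 = 52, so (6721/351) = (52/351)
factor out 2^2: 52 = 2^2·13; with 351 mod 8 = 7, (2/351) = +1; sign now -1; continue with (13/351)
flip (13/351) -> (351/13): both odd, 13 mod 4 = 1, 351 mod 4 = 3, so the flip contributes +1; sign now -1
(351/13): 351 mod 13 = 0, so (351/13) = (0/13)
reached (0/13); gcd(a, n) > 1, so (0/13) = 0 and the symbol is 0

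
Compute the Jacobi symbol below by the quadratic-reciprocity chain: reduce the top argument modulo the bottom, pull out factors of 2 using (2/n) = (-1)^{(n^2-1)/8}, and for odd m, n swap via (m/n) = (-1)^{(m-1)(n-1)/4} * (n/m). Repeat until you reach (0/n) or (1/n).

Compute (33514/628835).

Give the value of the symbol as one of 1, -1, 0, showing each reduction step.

-1

factor out 2^1: 33514 = 2^1·16757; with 628835 mod 8 = 3, (2/628835) = -1; sign now -1; continue with (16757/628835)
flip (16757/628835) -> (628835/16757): both odd, 16757 mod 4 = 1, 628835 mod 4 = 3, so the flip contributes +1; sign now -1
(628835/16757): 628835 mod 16757 = 8826, so (628835/16757) = (8826/16757)
factor out 2^1: 8826 = 2^1·4413; with 16757 mod 8 = 5, (2/16757) = -1; sign now +1; continue with (4413/16757)
flip (4413/16757) -> (16757/4413): both odd, 4413 mod 4 = 1, 16757 mod 4 = 1, so the flip contributes +1; sign now +1
(16757/4413): 16757 mod 4413 = 3518, so (16757/4413) = (3518/4413)
factor out 2^1: 3518 = 2^1·1759; with 4413 mod 8 = 5, (2/4413) = -1; sign now -1; continue with (1759/4413)
flip (1759/4413) -> (4413/1759): both odd, 1759 mod 4 = 3, 4413 mod 4 = 1, so the flip contributes +1; sign now -1
(4413/1759): 4413 mod 1759 = 895, so (4413/1759) = (895/1759)
flip (895/1759) -> (1759/895): both odd, 895 mod 4 = 3, 1759 mod 4 = 3, so the flip contributes -1; sign now +1
(1759/895): 1759 mod 895 = 864, so (1759/895) = (864/895)
factor out 2^5: 864 = 2^5·27; with 895 mod 8 = 7, (2/895) = +1; sign now +1; continue with (27/895)
flip (27/895) -> (895/27): both odd, 27 mod 4 = 3, 895 mod 4 = 3, so the flip contributes -1; sign now -1
(895/27): 895 mod 27 = 4, so (895/27) = (4/27)
factor out 2^2: 4 = 2^2·1; with 27 mod 8 = 3, (2/27) = -1; sign now -1; continue with (1/27)
reached (1/27) = 1, so the symbol is -1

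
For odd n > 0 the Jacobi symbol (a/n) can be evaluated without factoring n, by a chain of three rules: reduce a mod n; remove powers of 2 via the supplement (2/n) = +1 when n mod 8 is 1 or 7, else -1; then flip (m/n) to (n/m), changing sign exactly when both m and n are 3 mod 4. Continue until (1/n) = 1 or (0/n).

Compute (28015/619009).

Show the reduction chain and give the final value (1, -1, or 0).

-1

flip (28015/619009) -> (619009/28015): both odd, 28015 mod 4 = 3, 619009 mod 4 = 1, so the flip contributes +1; sign now +1
(619009/28015): 619009 mod 28015 = 2679, so (619009/28015) = (2679/28015)
flip (2679/28015) -> (28015/2679): both odd, 2679 mod 4 = 3, 28015 mod 4 = 3, so the flip contributes -1; sign now -1
(28015/2679): 28015 mod 2679 = 1225, so (28015/2679) = (1225/2679)
flip (1225/2679) -> (2679/1225): both odd, 1225 mod 4 = 1, 2679 mod 4 = 3, so the flip contributes +1; sign now -1
(2679/1225): 2679 mod 1225 = 229, so (2679/1225) = (229/1225)
flip (229/1225) -> (1225/229): both odd, 229 mod 4 = 1, 1225 mod 4 = 1, so the flip contributes +1; sign now -1
(1225/229): 1225 mod 229 = 80, so (1225/229) = (80/229)
factor out 2^4: 80 = 2^4·5; with 229 mod 8 = 5, (2/229) = -1; sign now -1; continue with (5/229)
flip (5/229) -> (229/5): both odd, 5 mod 4 = 1, 229 mod 4 = 1, so the flip contributes +1; sign now -1
(229/5): 229 mod 5 = 4, so (229/5) = (4/5)
factor out 2^2: 4 = 2^2·1; with 5 mod 8 = 5, (2/5) = -1; sign now -1; continue with (1/5)
reached (1/5) = 1, so the symbol is -1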